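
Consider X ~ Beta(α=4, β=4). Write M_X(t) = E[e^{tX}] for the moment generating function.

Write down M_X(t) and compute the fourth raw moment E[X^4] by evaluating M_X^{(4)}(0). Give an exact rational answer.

M_X(t) = ₁F₁(4; 8; t)
D^4[M](t) = 7*₁F₁(8; 12; t)/66

E[X^4] = D^4[M](0) = 7/66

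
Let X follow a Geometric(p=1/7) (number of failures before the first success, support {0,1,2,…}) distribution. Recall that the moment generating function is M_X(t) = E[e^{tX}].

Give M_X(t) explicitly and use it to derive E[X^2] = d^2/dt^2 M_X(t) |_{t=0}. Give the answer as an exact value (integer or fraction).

E[X^2] = M′′(0) = 78

M_X(t) = 1/(7*(1 - 6*e^(t)/7))
M′(t) = 6*e^(t)/(36*e^(2*t) - 84*e^(t) + 49)
M′′(t) = (-36*e^(2*t) - 42*e^(t))/(216*e^(3*t) - 756*e^(2*t) + 882*e^(t) - 343)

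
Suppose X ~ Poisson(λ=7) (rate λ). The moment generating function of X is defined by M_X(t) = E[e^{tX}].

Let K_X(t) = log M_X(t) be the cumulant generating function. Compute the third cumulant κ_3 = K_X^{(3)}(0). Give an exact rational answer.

κ_3 = D^3[K](0) = 7

M_X(t) = e^(7*e^(t) - 7)
K_X(t) = log M_X(t) = 7*e^(t) - 7
D^3[K](t) = 7*e^(t)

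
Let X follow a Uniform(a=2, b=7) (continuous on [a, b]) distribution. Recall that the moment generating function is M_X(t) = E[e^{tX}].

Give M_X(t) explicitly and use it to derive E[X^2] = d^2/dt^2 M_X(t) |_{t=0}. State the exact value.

M_X(t) = (e^(7*t) - e^(2*t))/(5*t)
D^2[M](t) = (49*t^2*e^(7*t) - 4*t^2*e^(2*t) - 14*t*e^(7*t) + 4*t*e^(2*t) + 2*e^(7*t) - 2*e^(2*t))/(5*t^3)

E[X^2] = D^2[M](0) = 67/3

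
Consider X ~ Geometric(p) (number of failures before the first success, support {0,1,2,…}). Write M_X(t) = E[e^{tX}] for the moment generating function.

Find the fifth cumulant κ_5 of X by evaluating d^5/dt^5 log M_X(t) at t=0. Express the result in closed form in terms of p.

M_X(t) = p/(-(1 - p)*e^(t) + 1)
K_X(t) = log M_X(t) = log(p) - log(-(1 - p)*e^(t) + 1)

κ_5 = K^(5)(0) = (p^4 - 15*p^3 + 50*p^2 - 60*p + 24)/p^5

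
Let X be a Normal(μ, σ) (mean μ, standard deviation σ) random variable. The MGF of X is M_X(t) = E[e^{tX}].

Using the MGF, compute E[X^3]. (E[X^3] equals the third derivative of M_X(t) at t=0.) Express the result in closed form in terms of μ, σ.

M_X(t) = e^(μ*t + σ^2*t^2/2)

E[X^3] = D^3[M](0) = μ*(μ^2 + 3*σ^2)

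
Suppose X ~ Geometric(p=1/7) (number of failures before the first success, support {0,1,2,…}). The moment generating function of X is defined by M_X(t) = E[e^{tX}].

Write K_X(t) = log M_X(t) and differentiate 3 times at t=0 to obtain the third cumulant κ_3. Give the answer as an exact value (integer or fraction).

M_X(t) = 1/(7*(1 - 6*e^(t)/7))
K_X(t) = log M_X(t) = -log(1 - 6*e^(t)/7) - log(7)
dK/dt = -6*e^(t)/(6*e^(t) - 7)
d^2K/dt^2 = 42*e^(t)/(36*e^(2*t) - 84*e^(t) + 49)
d^3K/dt^3 = (-252*e^(2*t) - 294*e^(t))/(216*e^(3*t) - 756*e^(2*t) + 882*e^(t) - 343)

κ_3 = d^3K/dt^3 |_{t=0} = 546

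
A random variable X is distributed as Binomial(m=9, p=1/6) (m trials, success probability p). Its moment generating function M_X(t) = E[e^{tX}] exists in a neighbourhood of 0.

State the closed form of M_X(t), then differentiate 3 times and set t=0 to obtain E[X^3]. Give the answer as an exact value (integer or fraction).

M_X(t) = (e^(t)/6 + 5/6)^9

E[X^3] = D^3[M](0) = 59/6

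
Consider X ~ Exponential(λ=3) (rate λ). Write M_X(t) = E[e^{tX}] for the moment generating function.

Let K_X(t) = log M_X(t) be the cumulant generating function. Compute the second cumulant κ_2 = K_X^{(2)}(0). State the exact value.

M_X(t) = 3/(3 - t)
K_X(t) = log M_X(t) = -log(3 - t) + log(3)
K^(2)(t) = 1/(t^2 - 6*t + 9)

κ_2 = K^(2)(0) = 1/9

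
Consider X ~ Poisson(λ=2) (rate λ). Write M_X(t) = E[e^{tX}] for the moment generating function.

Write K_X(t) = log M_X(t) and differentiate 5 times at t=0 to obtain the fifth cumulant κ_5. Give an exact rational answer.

κ_5 = D^5[K](0) = 2

M_X(t) = e^(2*e^(t) - 2)
K_X(t) = log M_X(t) = 2*e^(t) - 2
D^5[K](t) = 2*e^(t)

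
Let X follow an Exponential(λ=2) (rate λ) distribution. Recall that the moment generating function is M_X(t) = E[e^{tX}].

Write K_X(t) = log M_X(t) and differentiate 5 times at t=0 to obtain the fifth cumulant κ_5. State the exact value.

κ_5 = K′′′′′(0) = 3/4

M_X(t) = 2/(2 - t)
K_X(t) = log M_X(t) = -log(2 - t) + log(2)
K′(t) = -1/(t - 2)
K′′(t) = 1/(t^2 - 4*t + 4)
K′′′(t) = -2/(t^3 - 6*t^2 + 12*t - 8)
K′′′′(t) = 6/(t^4 - 8*t^3 + 24*t^2 - 32*t + 16)
K′′′′′(t) = -24/(t^5 - 10*t^4 + 40*t^3 - 80*t^2 + 80*t - 32)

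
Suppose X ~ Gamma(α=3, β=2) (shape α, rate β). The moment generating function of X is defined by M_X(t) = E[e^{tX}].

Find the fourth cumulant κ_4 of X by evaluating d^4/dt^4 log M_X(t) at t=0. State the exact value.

M_X(t) = 8/(2 - t)^3
K_X(t) = log M_X(t) = -3*log(2 - t) + 3*log(2)
dK/dt = -3/(t - 2)
d^2K/dt^2 = 3/(t^2 - 4*t + 4)
d^3K/dt^3 = -6/(t^3 - 6*t^2 + 12*t - 8)
d^4K/dt^4 = 18/(t^4 - 8*t^3 + 24*t^2 - 32*t + 16)

κ_4 = d^4K/dt^4 |_{t=0} = 9/8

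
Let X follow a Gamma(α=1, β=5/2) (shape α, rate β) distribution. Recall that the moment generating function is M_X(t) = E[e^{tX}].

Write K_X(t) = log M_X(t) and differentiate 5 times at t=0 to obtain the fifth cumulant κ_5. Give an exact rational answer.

κ_5 = d^5K/dt^5 |_{t=0} = 768/3125

M_X(t) = 5/(2*(5/2 - t))
K_X(t) = log M_X(t) = -log(5/2 - t) - log(2) + log(5)
dK/dt = -2/(2*t - 5)
d^2K/dt^2 = 4/(4*t^2 - 20*t + 25)
d^3K/dt^3 = -16/(8*t^3 - 60*t^2 + 150*t - 125)
d^4K/dt^4 = 96/(16*t^4 - 160*t^3 + 600*t^2 - 1000*t + 625)
d^5K/dt^5 = -768/(32*t^5 - 400*t^4 + 2000*t^3 - 5000*t^2 + 6250*t - 3125)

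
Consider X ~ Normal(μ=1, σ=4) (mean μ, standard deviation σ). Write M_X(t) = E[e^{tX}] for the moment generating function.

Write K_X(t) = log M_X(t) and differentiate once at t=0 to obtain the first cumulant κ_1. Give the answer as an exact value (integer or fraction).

κ_1 = D[K](0) = 1

M_X(t) = e^(8*t^2 + t)
K_X(t) = log M_X(t) = 8*t^2 + t
D[K](t) = 16*t + 1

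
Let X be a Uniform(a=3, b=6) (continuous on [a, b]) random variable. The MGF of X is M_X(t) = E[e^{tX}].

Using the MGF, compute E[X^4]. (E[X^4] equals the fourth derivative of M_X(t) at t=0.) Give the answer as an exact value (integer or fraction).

E[X^4] = D^4[M](0) = 2511/5

M_X(t) = (e^(6*t) - e^(3*t))/(3*t)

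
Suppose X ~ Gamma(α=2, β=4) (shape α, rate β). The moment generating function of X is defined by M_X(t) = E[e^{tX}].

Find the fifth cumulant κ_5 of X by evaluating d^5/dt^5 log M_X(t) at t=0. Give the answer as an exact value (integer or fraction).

M_X(t) = 16/(4 - t)^2
K_X(t) = log M_X(t) = -2*log(4 - t) + 4*log(2)
K^(5)(t) = -48/(t^5 - 20*t^4 + 160*t^3 - 640*t^2 + 1280*t - 1024)

κ_5 = K^(5)(0) = 3/64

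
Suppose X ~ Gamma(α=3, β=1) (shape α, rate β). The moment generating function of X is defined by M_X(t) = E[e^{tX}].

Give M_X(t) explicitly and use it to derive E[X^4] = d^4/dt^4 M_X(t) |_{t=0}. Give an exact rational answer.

E[X^4] = D^4[M](0) = 360

M_X(t) = (1 - t)^(-3)
D^4[M](t) = -360/(t^7 - 7*t^6 + 21*t^5 - 35*t^4 + 35*t^3 - 21*t^2 + 7*t - 1)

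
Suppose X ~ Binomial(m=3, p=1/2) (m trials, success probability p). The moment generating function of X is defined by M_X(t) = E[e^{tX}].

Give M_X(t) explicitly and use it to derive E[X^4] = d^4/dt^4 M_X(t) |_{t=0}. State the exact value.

E[X^4] = M^(4)(0) = 33/2

M_X(t) = (e^(t)/2 + 1/2)^3
M^(4)(t) = 81*e^(3*t)/8 + 6*e^(2*t) + 3*e^(t)/8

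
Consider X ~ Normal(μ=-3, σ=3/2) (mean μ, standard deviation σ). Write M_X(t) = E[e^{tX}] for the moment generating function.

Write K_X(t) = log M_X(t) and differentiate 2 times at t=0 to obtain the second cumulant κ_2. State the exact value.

M_X(t) = e^(9*t^2/8 - 3*t)
K_X(t) = log M_X(t) = 9*t^2/8 - 3*t
dK/dt = 9*t/4 - 3
d^2K/dt^2 = 9/4

κ_2 = d^2K/dt^2 |_{t=0} = 9/4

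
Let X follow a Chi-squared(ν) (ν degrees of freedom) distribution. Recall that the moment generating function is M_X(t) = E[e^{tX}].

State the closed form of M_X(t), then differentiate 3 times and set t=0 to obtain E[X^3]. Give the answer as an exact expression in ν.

E[X^3] = d^3M/dt^3 |_{t=0} = ν*(ν^2 + 6*ν + 8)

M_X(t) = (1 - 2*t)^(-ν/2)
dM/dt = -ν/(2*t*(1 - 2*t)^(ν/2) - (1 - 2*t)^(ν/2))
d^2M/dt^2 = (ν^2 + 2*ν)/(4*t^2*(1 - 2*t)^(ν/2) - 4*t*(1 - 2*t)^(ν/2) + (1 - 2*t)^(ν/2))
d^3M/dt^3 = (-ν^3 - 6*ν^2 - 8*ν)/(8*t^3*(1 - 2*t)^(ν/2) - 12*t^2*(1 - 2*t)^(ν/2) + 6*t*(1 - 2*t)^(ν/2) - (1 - 2*t)^(ν/2))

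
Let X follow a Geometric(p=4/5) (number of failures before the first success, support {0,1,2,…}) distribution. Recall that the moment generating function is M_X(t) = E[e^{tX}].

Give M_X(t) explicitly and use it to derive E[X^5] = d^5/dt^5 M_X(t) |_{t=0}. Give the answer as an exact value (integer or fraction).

E[X^5] = D^5[M](0) = 707/128

M_X(t) = 4/(5*(1 - e^(t)/5))
D^5[M](t) = (4*e^(5*t) + 520*e^(4*t) + 6600*e^(3*t) + 13000*e^(2*t) + 2500*e^(t))/(e^(6*t) - 30*e^(5*t) + 375*e^(4*t) - 2500*e^(3*t) + 9375*e^(2*t) - 18750*e^(t) + 15625)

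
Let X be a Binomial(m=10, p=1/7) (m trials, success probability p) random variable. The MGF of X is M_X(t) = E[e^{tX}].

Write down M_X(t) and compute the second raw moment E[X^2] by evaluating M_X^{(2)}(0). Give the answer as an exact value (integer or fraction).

M_X(t) = (e^(t)/7 + 6/7)^10

E[X^2] = M^(2)(0) = 160/49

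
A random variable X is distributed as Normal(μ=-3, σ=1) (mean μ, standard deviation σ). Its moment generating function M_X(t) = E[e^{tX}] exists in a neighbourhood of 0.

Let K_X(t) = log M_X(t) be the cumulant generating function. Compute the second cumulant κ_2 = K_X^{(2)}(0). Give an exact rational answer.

M_X(t) = e^(t^2/2 - 3*t)
K_X(t) = log M_X(t) = t^2/2 - 3*t
D^2[K](t) = 1

κ_2 = D^2[K](0) = 1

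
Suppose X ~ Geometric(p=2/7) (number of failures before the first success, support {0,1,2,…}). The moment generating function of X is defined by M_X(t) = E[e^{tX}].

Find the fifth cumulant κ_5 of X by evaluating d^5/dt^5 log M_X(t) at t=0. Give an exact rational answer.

κ_5 = D^5[K](0) = 5565

M_X(t) = 2/(7*(1 - 5*e^(t)/7))
K_X(t) = log M_X(t) = -log(1 - 5*e^(t)/7) - log(7) + log(2)
D^5[K](t) = (-4375*e^(4*t) - 67375*e^(3*t) - 94325*e^(2*t) - 12005*e^(t))/(3125*e^(5*t) - 21875*e^(4*t) + 61250*e^(3*t) - 85750*e^(2*t) + 60025*e^(t) - 16807)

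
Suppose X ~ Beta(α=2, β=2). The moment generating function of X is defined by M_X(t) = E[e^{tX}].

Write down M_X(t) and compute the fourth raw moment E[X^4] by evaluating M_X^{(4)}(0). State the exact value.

M_X(t) = ₁F₁(2; 4; t)
D^4[M](t) = ₁F₁(6; 8; t)/7

E[X^4] = D^4[M](0) = 1/7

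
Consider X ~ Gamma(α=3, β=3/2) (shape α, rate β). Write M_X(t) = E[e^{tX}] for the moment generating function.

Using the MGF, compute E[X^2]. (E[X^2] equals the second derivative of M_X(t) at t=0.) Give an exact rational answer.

E[X^2] = M^(2)(0) = 16/3

M_X(t) = 27/(8*(3/2 - t)^3)
M^(2)(t) = -1296/(32*t^5 - 240*t^4 + 720*t^3 - 1080*t^2 + 810*t - 243)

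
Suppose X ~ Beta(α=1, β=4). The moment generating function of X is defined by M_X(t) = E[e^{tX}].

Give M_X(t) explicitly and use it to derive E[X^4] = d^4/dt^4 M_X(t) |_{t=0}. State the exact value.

M_X(t) = ₁F₁(1; 5; t)
M′(t) = ₁F₁(2; 6; t)/5
M′′(t) = ₁F₁(3; 7; t)/15
M′′′(t) = ₁F₁(4; 8; t)/35
M′′′′(t) = ₁F₁(5; 9; t)/70

E[X^4] = M′′′′(0) = 1/70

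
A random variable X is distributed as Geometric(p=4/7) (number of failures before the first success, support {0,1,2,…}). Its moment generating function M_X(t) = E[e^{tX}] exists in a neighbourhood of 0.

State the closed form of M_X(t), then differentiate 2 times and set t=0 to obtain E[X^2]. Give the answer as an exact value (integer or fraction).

E[X^2] = D^2[M](0) = 15/8

M_X(t) = 4/(7*(1 - 3*e^(t)/7))
D^2[M](t) = (-36*e^(2*t) - 84*e^(t))/(27*e^(3*t) - 189*e^(2*t) + 441*e^(t) - 343)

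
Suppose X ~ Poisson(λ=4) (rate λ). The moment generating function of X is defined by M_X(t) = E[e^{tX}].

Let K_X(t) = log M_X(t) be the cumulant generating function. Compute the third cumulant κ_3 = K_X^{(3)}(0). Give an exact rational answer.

κ_3 = K′′′(0) = 4

M_X(t) = e^(4*e^(t) - 4)
K_X(t) = log M_X(t) = 4*e^(t) - 4
K′(t) = 4*e^(t)
K′′(t) = 4*e^(t)
K′′′(t) = 4*e^(t)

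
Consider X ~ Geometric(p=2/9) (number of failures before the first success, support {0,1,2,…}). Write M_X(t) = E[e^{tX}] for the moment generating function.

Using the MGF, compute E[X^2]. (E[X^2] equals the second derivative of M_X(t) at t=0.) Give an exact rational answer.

M_X(t) = 2/(9*(1 - 7*e^(t)/9))
M′(t) = 14*e^(t)/(49*e^(2*t) - 126*e^(t) + 81)
M′′(t) = (-98*e^(2*t) - 126*e^(t))/(343*e^(3*t) - 1323*e^(2*t) + 1701*e^(t) - 729)

E[X^2] = M′′(0) = 28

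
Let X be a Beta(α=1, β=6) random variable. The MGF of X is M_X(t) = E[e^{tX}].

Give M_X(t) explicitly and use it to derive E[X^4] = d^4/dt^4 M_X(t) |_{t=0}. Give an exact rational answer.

M_X(t) = ₁F₁(1; 7; t)
M′(t) = ₁F₁(2; 8; t)/7
M′′(t) = ₁F₁(3; 9; t)/28
M′′′(t) = ₁F₁(4; 10; t)/84
M′′′′(t) = ₁F₁(5; 11; t)/210

E[X^4] = M′′′′(0) = 1/210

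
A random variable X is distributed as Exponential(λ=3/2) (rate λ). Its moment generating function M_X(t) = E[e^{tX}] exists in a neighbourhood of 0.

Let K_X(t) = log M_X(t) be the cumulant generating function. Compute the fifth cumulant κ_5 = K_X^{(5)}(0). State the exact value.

κ_5 = K′′′′′(0) = 256/81

M_X(t) = 3/(2*(3/2 - t))
K_X(t) = log M_X(t) = -log(3/2 - t) - log(2) + log(3)
K′(t) = -2/(2*t - 3)
K′′(t) = 4/(4*t^2 - 12*t + 9)
K′′′(t) = -16/(8*t^3 - 36*t^2 + 54*t - 27)
K′′′′(t) = 96/(16*t^4 - 96*t^3 + 216*t^2 - 216*t + 81)
K′′′′′(t) = -768/(32*t^5 - 240*t^4 + 720*t^3 - 1080*t^2 + 810*t - 243)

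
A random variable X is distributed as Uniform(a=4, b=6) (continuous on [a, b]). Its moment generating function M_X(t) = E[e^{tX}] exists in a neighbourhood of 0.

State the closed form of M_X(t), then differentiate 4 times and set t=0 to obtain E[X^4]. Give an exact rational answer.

E[X^4] = M^(4)(0) = 3376/5

M_X(t) = (e^(6*t) - e^(4*t))/(2*t)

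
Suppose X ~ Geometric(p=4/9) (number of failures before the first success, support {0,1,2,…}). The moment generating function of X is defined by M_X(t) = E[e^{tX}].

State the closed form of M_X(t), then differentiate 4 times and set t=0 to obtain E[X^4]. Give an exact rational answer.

E[X^4] = d^4M/dt^4 |_{t=0} = 4865/32

M_X(t) = 4/(9*(1 - 5*e^(t)/9))
dM/dt = 20*e^(t)/(25*e^(2*t) - 90*e^(t) + 81)
d^2M/dt^2 = (-100*e^(2*t) - 180*e^(t))/(125*e^(3*t) - 675*e^(2*t) + 1215*e^(t) - 729)
d^3M/dt^3 = (500*e^(3*t) + 3600*e^(2*t) + 1620*e^(t))/(625*e^(4*t) - 4500*e^(3*t) + 12150*e^(2*t) - 14580*e^(t) + 6561)
d^4M/dt^4 = (-2500*e^(4*t) - 49500*e^(3*t) - 89100*e^(2*t) - 14580*e^(t))/(3125*e^(5*t) - 28125*e^(4*t) + 101250*e^(3*t) - 182250*e^(2*t) + 164025*e^(t) - 59049)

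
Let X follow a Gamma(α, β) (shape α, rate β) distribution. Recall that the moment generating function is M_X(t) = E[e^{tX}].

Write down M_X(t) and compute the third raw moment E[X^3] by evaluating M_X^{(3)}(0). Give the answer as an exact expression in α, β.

M_X(t) = (β/(β - t))^α
M^(3)(t) = (-α^3*β^α*(1/(β - t))^α - 3*α^2*β^α*(1/(β - t))^α - 2*α*β^α*(1/(β - t))^α)/(-β^3 + 3*β^2*t - 3*β*t^2 + t^3)

E[X^3] = M^(3)(0) = α*(α^2 + 3*α + 2)/β^3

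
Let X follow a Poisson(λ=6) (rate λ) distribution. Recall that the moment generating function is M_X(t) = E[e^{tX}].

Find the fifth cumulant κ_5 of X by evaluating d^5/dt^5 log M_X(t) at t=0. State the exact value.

κ_5 = D^5[K](0) = 6

M_X(t) = e^(6*e^(t) - 6)
K_X(t) = log M_X(t) = 6*e^(t) - 6
D^5[K](t) = 6*e^(t)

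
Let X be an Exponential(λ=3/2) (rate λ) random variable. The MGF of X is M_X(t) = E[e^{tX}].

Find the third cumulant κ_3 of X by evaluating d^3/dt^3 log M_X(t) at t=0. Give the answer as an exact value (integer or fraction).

κ_3 = D^3[K](0) = 16/27

M_X(t) = 3/(2*(3/2 - t))
K_X(t) = log M_X(t) = -log(3/2 - t) - log(2) + log(3)
D^3[K](t) = -16/(8*t^3 - 36*t^2 + 54*t - 27)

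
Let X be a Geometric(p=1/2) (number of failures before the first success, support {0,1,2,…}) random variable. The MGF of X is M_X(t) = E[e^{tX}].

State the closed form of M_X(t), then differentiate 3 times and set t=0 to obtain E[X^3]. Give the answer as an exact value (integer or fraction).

M_X(t) = 1/(2*(1 - e^(t)/2))
M′(t) = e^(t)/(e^(2*t) - 4*e^(t) + 4)
M′′(t) = (-e^(2*t) - 2*e^(t))/(e^(3*t) - 6*e^(2*t) + 12*e^(t) - 8)
M′′′(t) = (e^(3*t) + 8*e^(2*t) + 4*e^(t))/(e^(4*t) - 8*e^(3*t) + 24*e^(2*t) - 32*e^(t) + 16)

E[X^3] = M′′′(0) = 13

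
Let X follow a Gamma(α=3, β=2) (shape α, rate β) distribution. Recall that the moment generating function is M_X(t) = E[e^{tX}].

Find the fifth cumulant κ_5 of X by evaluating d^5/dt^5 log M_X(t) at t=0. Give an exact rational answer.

M_X(t) = 8/(2 - t)^3
K_X(t) = log M_X(t) = -3*log(2 - t) + 3*log(2)
K′(t) = -3/(t - 2)
K′′(t) = 3/(t^2 - 4*t + 4)
K′′′(t) = -6/(t^3 - 6*t^2 + 12*t - 8)
K′′′′(t) = 18/(t^4 - 8*t^3 + 24*t^2 - 32*t + 16)
K′′′′′(t) = -72/(t^5 - 10*t^4 + 40*t^3 - 80*t^2 + 80*t - 32)

κ_5 = K′′′′′(0) = 9/4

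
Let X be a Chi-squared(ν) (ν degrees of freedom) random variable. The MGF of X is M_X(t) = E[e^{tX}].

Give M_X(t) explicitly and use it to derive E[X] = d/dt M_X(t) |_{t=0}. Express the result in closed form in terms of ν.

E[X] = dM/dt |_{t=0} = ν

M_X(t) = (1 - 2*t)^(-ν/2)
dM/dt = -ν/(2*t*(1 - 2*t)^(ν/2) - (1 - 2*t)^(ν/2))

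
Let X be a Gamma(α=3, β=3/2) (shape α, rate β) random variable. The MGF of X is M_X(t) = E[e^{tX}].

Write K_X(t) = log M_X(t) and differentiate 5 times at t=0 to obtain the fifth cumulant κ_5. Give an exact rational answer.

κ_5 = K^(5)(0) = 256/27

M_X(t) = 27/(8*(3/2 - t)^3)
K_X(t) = log M_X(t) = -3*log(3/2 - t) - 3*log(2) + 3*log(3)
K^(5)(t) = -2304/(32*t^5 - 240*t^4 + 720*t^3 - 1080*t^2 + 810*t - 243)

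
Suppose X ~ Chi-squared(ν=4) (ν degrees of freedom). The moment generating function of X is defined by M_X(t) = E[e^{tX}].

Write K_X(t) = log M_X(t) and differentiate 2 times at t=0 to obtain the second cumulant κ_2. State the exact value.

κ_2 = K^(2)(0) = 8

M_X(t) = (1 - 2*t)^(-2)
K_X(t) = log M_X(t) = -2*log(1 - 2*t)
K^(2)(t) = 8/(4*t^2 - 4*t + 1)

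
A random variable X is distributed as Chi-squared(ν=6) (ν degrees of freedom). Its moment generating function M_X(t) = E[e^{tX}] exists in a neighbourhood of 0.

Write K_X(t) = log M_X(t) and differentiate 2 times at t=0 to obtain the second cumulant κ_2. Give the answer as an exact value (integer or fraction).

M_X(t) = (1 - 2*t)^(-3)
K_X(t) = log M_X(t) = -3*log(1 - 2*t)
K′(t) = -6/(2*t - 1)
K′′(t) = 12/(4*t^2 - 4*t + 1)

κ_2 = K′′(0) = 12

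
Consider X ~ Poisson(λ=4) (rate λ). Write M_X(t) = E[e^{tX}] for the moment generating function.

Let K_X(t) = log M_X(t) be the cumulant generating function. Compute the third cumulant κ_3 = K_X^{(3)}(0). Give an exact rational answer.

κ_3 = K′′′(0) = 4

M_X(t) = e^(4*e^(t) - 4)
K_X(t) = log M_X(t) = 4*e^(t) - 4
K′(t) = 4*e^(t)
K′′(t) = 4*e^(t)
K′′′(t) = 4*e^(t)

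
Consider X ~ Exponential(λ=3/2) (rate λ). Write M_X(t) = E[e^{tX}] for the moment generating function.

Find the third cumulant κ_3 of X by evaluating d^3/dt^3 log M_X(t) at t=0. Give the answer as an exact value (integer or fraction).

M_X(t) = 3/(2*(3/2 - t))
K_X(t) = log M_X(t) = -log(3/2 - t) - log(2) + log(3)
K^(3)(t) = -16/(8*t^3 - 36*t^2 + 54*t - 27)

κ_3 = K^(3)(0) = 16/27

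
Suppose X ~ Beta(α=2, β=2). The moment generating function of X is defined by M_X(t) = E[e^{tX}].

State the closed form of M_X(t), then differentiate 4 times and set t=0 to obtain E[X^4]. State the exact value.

E[X^4] = d^4M/dt^4 |_{t=0} = 1/7

M_X(t) = ₁F₁(2; 4; t)
dM/dt = ₁F₁(3; 5; t)/2
d^2M/dt^2 = 3*₁F₁(4; 6; t)/10
d^3M/dt^3 = ₁F₁(5; 7; t)/5
d^4M/dt^4 = ₁F₁(6; 8; t)/7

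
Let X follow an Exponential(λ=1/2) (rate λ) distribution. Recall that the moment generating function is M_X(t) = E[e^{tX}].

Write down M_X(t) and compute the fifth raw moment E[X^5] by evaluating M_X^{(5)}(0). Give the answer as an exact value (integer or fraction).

E[X^5] = d^5M/dt^5 |_{t=0} = 3840

M_X(t) = 1/(2*(1/2 - t))
dM/dt = 2/(4*t^2 - 4*t + 1)
d^2M/dt^2 = -8/(8*t^3 - 12*t^2 + 6*t - 1)
d^3M/dt^3 = 48/(16*t^4 - 32*t^3 + 24*t^2 - 8*t + 1)
d^4M/dt^4 = -384/(32*t^5 - 80*t^4 + 80*t^3 - 40*t^2 + 10*t - 1)
d^5M/dt^5 = 3840/(64*t^6 - 192*t^5 + 240*t^4 - 160*t^3 + 60*t^2 - 12*t + 1)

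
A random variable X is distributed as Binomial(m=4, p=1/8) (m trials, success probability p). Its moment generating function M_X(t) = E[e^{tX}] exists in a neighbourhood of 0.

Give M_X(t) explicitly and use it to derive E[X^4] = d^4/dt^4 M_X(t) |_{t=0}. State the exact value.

M_X(t) = (e^(t)/8 + 7/8)^4
dM/dt = e^(4*t)/1024 + 21*e^(3*t)/1024 + 147*e^(2*t)/1024 + 343*e^(t)/1024
d^2M/dt^2 = e^(4*t)/256 + 63*e^(3*t)/1024 + 147*e^(2*t)/512 + 343*e^(t)/1024
d^3M/dt^3 = e^(4*t)/64 + 189*e^(3*t)/1024 + 147*e^(2*t)/256 + 343*e^(t)/1024
d^4M/dt^4 = e^(4*t)/16 + 567*e^(3*t)/1024 + 147*e^(2*t)/128 + 343*e^(t)/1024

E[X^4] = d^4M/dt^4 |_{t=0} = 1075/512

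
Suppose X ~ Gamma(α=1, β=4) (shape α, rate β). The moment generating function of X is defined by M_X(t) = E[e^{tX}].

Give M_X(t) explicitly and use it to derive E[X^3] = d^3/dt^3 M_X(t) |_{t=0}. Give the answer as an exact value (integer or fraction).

M_X(t) = 4/(4 - t)
D^3[M](t) = 24/(t^4 - 16*t^3 + 96*t^2 - 256*t + 256)

E[X^3] = D^3[M](0) = 3/32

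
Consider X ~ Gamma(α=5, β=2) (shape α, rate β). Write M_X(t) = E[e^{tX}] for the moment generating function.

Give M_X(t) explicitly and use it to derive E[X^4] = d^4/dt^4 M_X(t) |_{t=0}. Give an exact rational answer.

E[X^4] = M^(4)(0) = 105

M_X(t) = 32/(2 - t)^5
M^(4)(t) = -53760/(t^9 - 18*t^8 + 144*t^7 - 672*t^6 + 2016*t^5 - 4032*t^4 + 5376*t^3 - 4608*t^2 + 2304*t - 512)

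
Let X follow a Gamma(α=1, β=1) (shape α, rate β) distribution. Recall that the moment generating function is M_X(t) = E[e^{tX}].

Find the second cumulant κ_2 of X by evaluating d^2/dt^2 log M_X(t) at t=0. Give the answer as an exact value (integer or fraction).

M_X(t) = 1/(1 - t)
K_X(t) = log M_X(t) = -log(1 - t)
K^(2)(t) = 1/(t^2 - 2*t + 1)

κ_2 = K^(2)(0) = 1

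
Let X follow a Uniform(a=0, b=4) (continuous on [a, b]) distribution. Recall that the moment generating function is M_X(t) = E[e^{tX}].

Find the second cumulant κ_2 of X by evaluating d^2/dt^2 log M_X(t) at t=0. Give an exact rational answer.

M_X(t) = (e^(4*t) - 1)/(4*t)
K_X(t) = log M_X(t) = -log(t) + log(e^(4*t) - 1) - 2*log(2)
K^(2)(t) = (-16*t^2*e^(4*t) + e^(8*t) - 2*e^(4*t) + 1)/(t^2*e^(8*t) - 2*t^2*e^(4*t) + t^2)

κ_2 = K^(2)(0) = 4/3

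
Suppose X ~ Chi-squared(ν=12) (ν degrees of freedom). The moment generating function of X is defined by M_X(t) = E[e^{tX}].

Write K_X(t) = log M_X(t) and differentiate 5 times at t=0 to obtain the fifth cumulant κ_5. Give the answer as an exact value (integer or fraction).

κ_5 = K^(5)(0) = 4608

M_X(t) = (1 - 2*t)^(-6)
K_X(t) = log M_X(t) = -6*log(1 - 2*t)
K^(5)(t) = -4608/(32*t^5 - 80*t^4 + 80*t^3 - 40*t^2 + 10*t - 1)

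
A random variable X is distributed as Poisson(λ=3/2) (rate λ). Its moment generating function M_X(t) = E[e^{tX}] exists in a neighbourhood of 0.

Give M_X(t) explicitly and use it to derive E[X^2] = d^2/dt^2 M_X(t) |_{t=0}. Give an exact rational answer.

M_X(t) = e^(3*e^(t)/2 - 3/2)
M′(t) = 3*e^(-3/2)*e^(t)*e^(3*e^(t)/2)/2
M′′(t) = (9*e^(2*t)*e^(3*e^(t)/2) + 6*e^(t)*e^(3*e^(t)/2))*e^(-3/2)/4

E[X^2] = M′′(0) = 15/4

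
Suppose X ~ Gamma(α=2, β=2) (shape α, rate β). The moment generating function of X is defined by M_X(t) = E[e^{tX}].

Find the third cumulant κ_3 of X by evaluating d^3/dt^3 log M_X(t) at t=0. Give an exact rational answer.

κ_3 = D^3[K](0) = 1/2

M_X(t) = 4/(2 - t)^2
K_X(t) = log M_X(t) = -2*log(2 - t) + 2*log(2)
D^3[K](t) = -4/(t^3 - 6*t^2 + 12*t - 8)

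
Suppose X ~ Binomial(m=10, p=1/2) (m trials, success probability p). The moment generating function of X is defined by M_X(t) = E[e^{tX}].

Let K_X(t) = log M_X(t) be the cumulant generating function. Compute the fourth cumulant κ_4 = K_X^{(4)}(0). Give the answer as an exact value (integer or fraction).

κ_4 = D^4[K](0) = -5/4

M_X(t) = (e^(t)/2 + 1/2)^10
K_X(t) = log M_X(t) = 10*log(e^(t)/2 + 1/2)
D^4[K](t) = (10*e^(3*t) - 40*e^(2*t) + 10*e^(t))/(e^(4*t) + 4*e^(3*t) + 6*e^(2*t) + 4*e^(t) + 1)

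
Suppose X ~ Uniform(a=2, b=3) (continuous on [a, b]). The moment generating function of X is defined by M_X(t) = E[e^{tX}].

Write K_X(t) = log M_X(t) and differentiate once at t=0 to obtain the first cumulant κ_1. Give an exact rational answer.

κ_1 = K^(1)(0) = 5/2

M_X(t) = (e^(3*t) - e^(2*t))/t
K_X(t) = log M_X(t) = -log(t) + log(e^(3*t) - e^(2*t))
K^(1)(t) = (3*t*e^(t) - 2*t - e^(t) + 1)/(t*e^(t) - t)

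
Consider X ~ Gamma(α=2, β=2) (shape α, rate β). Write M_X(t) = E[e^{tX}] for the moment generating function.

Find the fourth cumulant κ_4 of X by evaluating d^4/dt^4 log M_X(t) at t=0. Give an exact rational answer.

M_X(t) = 4/(2 - t)^2
K_X(t) = log M_X(t) = -2*log(2 - t) + 2*log(2)
dK/dt = -2/(t - 2)
d^2K/dt^2 = 2/(t^2 - 4*t + 4)
d^3K/dt^3 = -4/(t^3 - 6*t^2 + 12*t - 8)
d^4K/dt^4 = 12/(t^4 - 8*t^3 + 24*t^2 - 32*t + 16)

κ_4 = d^4K/dt^4 |_{t=0} = 3/4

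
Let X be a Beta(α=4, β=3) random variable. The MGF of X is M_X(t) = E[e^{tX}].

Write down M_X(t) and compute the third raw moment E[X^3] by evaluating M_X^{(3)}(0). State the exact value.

E[X^3] = M′′′(0) = 5/21

M_X(t) = ₁F₁(4; 7; t)
M′(t) = 4*₁F₁(5; 8; t)/7
M′′(t) = 5*₁F₁(6; 9; t)/14
M′′′(t) = 5*₁F₁(7; 10; t)/21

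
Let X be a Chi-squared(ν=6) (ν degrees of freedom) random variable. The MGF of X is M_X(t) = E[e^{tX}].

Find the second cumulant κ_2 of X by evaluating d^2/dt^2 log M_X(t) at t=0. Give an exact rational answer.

M_X(t) = (1 - 2*t)^(-3)
K_X(t) = log M_X(t) = -3*log(1 - 2*t)
D^2[K](t) = 12/(4*t^2 - 4*t + 1)

κ_2 = D^2[K](0) = 12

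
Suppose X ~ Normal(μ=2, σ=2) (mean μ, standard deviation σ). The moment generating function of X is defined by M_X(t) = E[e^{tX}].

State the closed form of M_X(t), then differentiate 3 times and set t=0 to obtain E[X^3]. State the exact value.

E[X^3] = D^3[M](0) = 32

M_X(t) = e^(2*t^2 + 2*t)
D^3[M](t) = 64*t^3*e^(2*t)*e^(2*t^2) + 96*t^2*e^(2*t)*e^(2*t^2) + 96*t*e^(2*t)*e^(2*t^2) + 32*e^(2*t)*e^(2*t^2)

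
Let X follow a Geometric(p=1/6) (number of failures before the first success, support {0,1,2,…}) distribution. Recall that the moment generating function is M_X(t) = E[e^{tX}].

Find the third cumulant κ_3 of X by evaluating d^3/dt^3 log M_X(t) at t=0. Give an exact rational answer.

κ_3 = d^3K/dt^3 |_{t=0} = 330

M_X(t) = 1/(6*(1 - 5*e^(t)/6))
K_X(t) = log M_X(t) = -log(1 - 5*e^(t)/6) - log(6)
dK/dt = -5*e^(t)/(5*e^(t) - 6)
d^2K/dt^2 = 30*e^(t)/(25*e^(2*t) - 60*e^(t) + 36)
d^3K/dt^3 = (-150*e^(2*t) - 180*e^(t))/(125*e^(3*t) - 450*e^(2*t) + 540*e^(t) - 216)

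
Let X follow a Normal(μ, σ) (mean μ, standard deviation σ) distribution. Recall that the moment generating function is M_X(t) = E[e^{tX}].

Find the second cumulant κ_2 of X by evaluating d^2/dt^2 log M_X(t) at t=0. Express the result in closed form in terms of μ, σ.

M_X(t) = e^(μ*t + σ^2*t^2/2)
K_X(t) = log M_X(t) = μ*t + σ^2*t^2/2
K^(2)(t) = σ^2

κ_2 = K^(2)(0) = σ^2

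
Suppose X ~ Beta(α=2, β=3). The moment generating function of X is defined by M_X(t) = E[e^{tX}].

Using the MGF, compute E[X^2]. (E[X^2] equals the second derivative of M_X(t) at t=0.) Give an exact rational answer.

M_X(t) = ₁F₁(2; 5; t)
M′(t) = 2*₁F₁(3; 6; t)/5
M′′(t) = ₁F₁(4; 7; t)/5

E[X^2] = M′′(0) = 1/5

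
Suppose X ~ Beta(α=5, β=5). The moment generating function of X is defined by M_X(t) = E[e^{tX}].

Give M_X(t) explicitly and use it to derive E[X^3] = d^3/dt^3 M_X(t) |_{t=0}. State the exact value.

M_X(t) = ₁F₁(5; 10; t)
M′(t) = ₁F₁(6; 11; t)/2
M′′(t) = 3*₁F₁(7; 12; t)/11
M′′′(t) = 7*₁F₁(8; 13; t)/44

E[X^3] = M′′′(0) = 7/44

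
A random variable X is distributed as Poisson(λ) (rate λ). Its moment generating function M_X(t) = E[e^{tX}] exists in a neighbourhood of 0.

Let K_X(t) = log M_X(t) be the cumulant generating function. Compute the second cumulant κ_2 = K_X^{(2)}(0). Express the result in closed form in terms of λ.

κ_2 = D^2[K](0) = λ

M_X(t) = e^(λ*(e^(t) - 1))
K_X(t) = log M_X(t) = λ*(e^(t) - 1)
D^2[K](t) = λ*e^(t)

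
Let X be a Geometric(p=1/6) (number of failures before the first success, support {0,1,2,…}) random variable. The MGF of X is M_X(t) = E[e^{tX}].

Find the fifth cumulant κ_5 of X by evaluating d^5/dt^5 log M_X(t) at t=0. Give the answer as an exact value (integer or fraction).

κ_5 = K^(5)(0) = 119130

M_X(t) = 1/(6*(1 - 5*e^(t)/6))
K_X(t) = log M_X(t) = -log(1 - 5*e^(t)/6) - log(6)
K^(5)(t) = (-3750*e^(4*t) - 49500*e^(3*t) - 59400*e^(2*t) - 6480*e^(t))/(3125*e^(5*t) - 18750*e^(4*t) + 45000*e^(3*t) - 54000*e^(2*t) + 32400*e^(t) - 7776)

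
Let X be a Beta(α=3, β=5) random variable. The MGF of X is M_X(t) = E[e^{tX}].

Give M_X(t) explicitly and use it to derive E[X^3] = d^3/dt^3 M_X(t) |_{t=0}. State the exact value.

M_X(t) = ₁F₁(3; 8; t)
M^(3)(t) = ₁F₁(6; 11; t)/12

E[X^3] = M^(3)(0) = 1/12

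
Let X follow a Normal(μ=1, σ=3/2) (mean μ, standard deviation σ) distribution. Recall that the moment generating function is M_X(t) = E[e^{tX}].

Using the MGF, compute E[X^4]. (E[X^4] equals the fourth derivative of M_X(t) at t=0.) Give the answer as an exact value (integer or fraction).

E[X^4] = d^4M/dt^4 |_{t=0} = 475/16

M_X(t) = e^(9*t^2/8 + t)
dM/dt = 9*t*e^(t)*e^(9*t^2/8)/4 + e^(t)*e^(9*t^2/8)
d^2M/dt^2 = 81*t^2*e^(t)*e^(9*t^2/8)/16 + 9*t*e^(t)*e^(9*t^2/8)/2 + 13*e^(t)*e^(9*t^2/8)/4
d^3M/dt^3 = 729*t^3*e^(t)*e^(9*t^2/8)/64 + 243*t^2*e^(t)*e^(9*t^2/8)/16 + 351*t*e^(t)*e^(9*t^2/8)/16 + 31*e^(t)*e^(9*t^2/8)/4
d^4M/dt^4 = 6561*t^4*e^(t)*e^(9*t^2/8)/256 + 729*t^3*e^(t)*e^(9*t^2/8)/16 + 3159*t^2*e^(t)*e^(9*t^2/8)/32 + 279*t*e^(t)*e^(9*t^2/8)/4 + 475*e^(t)*e^(9*t^2/8)/16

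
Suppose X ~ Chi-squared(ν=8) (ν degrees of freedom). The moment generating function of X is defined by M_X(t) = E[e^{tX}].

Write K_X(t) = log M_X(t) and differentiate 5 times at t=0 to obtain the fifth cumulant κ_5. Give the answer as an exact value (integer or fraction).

M_X(t) = (1 - 2*t)^(-4)
K_X(t) = log M_X(t) = -4*log(1 - 2*t)
K′(t) = -8/(2*t - 1)
K′′(t) = 16/(4*t^2 - 4*t + 1)
K′′′(t) = -64/(8*t^3 - 12*t^2 + 6*t - 1)
K′′′′(t) = 384/(16*t^4 - 32*t^3 + 24*t^2 - 8*t + 1)
K′′′′′(t) = -3072/(32*t^5 - 80*t^4 + 80*t^3 - 40*t^2 + 10*t - 1)

κ_5 = K′′′′′(0) = 3072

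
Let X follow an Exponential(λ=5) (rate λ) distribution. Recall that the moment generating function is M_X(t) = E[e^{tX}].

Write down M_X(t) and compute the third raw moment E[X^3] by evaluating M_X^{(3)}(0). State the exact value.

E[X^3] = M′′′(0) = 6/125

M_X(t) = 5/(5 - t)
M′(t) = 5/(t^2 - 10*t + 25)
M′′(t) = -10/(t^3 - 15*t^2 + 75*t - 125)
M′′′(t) = 30/(t^4 - 20*t^3 + 150*t^2 - 500*t + 625)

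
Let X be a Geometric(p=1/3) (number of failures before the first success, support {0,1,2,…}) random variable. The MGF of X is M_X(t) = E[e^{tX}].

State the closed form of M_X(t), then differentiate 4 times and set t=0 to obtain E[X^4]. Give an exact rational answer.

E[X^4] = M^(4)(0) = 730

M_X(t) = 1/(3*(1 - 2*e^(t)/3))
M^(4)(t) = (-16*e^(4*t) - 264*e^(3*t) - 396*e^(2*t) - 54*e^(t))/(32*e^(5*t) - 240*e^(4*t) + 720*e^(3*t) - 1080*e^(2*t) + 810*e^(t) - 243)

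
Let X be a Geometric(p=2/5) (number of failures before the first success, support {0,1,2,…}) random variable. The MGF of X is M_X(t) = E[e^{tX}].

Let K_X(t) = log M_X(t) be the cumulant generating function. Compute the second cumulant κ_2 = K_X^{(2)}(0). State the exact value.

κ_2 = D^2[K](0) = 15/4

M_X(t) = 2/(5*(1 - 3*e^(t)/5))
K_X(t) = log M_X(t) = -log(1 - 3*e^(t)/5) - log(5) + log(2)
D^2[K](t) = 15*e^(t)/(9*e^(2*t) - 30*e^(t) + 25)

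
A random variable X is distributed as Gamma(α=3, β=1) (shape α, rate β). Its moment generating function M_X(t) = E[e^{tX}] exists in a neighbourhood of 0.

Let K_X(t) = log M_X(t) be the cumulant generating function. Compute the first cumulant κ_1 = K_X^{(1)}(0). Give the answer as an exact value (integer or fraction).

κ_1 = K′(0) = 3

M_X(t) = (1 - t)^(-3)
K_X(t) = log M_X(t) = -3*log(1 - t)
K′(t) = -3/(t - 1)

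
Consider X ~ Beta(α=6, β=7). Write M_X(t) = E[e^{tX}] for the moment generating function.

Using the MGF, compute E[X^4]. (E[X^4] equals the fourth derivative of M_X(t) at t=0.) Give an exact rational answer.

E[X^4] = M′′′′(0) = 9/130

M_X(t) = ₁F₁(6; 13; t)
M′(t) = 6*₁F₁(7; 14; t)/13
M′′(t) = 3*₁F₁(8; 15; t)/13
M′′′(t) = 8*₁F₁(9; 16; t)/65
M′′′′(t) = 9*₁F₁(10; 17; t)/130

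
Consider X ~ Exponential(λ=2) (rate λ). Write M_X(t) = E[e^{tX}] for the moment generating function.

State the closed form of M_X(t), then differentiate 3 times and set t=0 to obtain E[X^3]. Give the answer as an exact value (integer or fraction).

E[X^3] = M′′′(0) = 3/4

M_X(t) = 2/(2 - t)
M′(t) = 2/(t^2 - 4*t + 4)
M′′(t) = -4/(t^3 - 6*t^2 + 12*t - 8)
M′′′(t) = 12/(t^4 - 8*t^3 + 24*t^2 - 32*t + 16)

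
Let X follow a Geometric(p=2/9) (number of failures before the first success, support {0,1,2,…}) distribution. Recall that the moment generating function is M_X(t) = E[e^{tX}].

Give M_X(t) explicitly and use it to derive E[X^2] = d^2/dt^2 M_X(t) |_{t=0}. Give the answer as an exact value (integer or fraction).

M_X(t) = 2/(9*(1 - 7*e^(t)/9))
M^(2)(t) = (-98*e^(2*t) - 126*e^(t))/(343*e^(3*t) - 1323*e^(2*t) + 1701*e^(t) - 729)

E[X^2] = M^(2)(0) = 28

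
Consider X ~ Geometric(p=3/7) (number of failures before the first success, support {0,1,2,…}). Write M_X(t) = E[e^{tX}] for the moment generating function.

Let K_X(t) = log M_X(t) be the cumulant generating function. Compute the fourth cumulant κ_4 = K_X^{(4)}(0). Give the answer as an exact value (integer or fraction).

M_X(t) = 3/(7*(1 - 4*e^(t)/7))
K_X(t) = log M_X(t) = -log(1 - 4*e^(t)/7) - log(7) + log(3)
dK/dt = -4*e^(t)/(4*e^(t) - 7)
d^2K/dt^2 = 28*e^(t)/(16*e^(2*t) - 56*e^(t) + 49)
d^3K/dt^3 = (-112*e^(2*t) - 196*e^(t))/(64*e^(3*t) - 336*e^(2*t) + 588*e^(t) - 343)
d^4K/dt^4 = (448*e^(3*t) + 3136*e^(2*t) + 1372*e^(t))/(256*e^(4*t) - 1792*e^(3*t) + 4704*e^(2*t) - 5488*e^(t) + 2401)

κ_4 = d^4K/dt^4 |_{t=0} = 1652/27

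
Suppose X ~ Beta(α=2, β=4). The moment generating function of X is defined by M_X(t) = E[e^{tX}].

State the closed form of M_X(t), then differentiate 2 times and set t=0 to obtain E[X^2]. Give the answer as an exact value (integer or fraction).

E[X^2] = d^2M/dt^2 |_{t=0} = 1/7

M_X(t) = ₁F₁(2; 6; t)
dM/dt = ₁F₁(3; 7; t)/3
d^2M/dt^2 = ₁F₁(4; 8; t)/7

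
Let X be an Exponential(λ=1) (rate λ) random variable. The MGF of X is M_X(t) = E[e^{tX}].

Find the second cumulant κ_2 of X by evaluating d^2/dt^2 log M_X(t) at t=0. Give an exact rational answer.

M_X(t) = 1/(1 - t)
K_X(t) = log M_X(t) = -log(1 - t)
dK/dt = -1/(t - 1)
d^2K/dt^2 = 1/(t^2 - 2*t + 1)

κ_2 = d^2K/dt^2 |_{t=0} = 1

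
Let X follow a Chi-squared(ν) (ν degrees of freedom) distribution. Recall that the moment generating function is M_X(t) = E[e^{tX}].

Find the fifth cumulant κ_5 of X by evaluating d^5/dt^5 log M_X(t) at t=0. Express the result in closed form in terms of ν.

κ_5 = K^(5)(0) = 384*ν

M_X(t) = (1 - 2*t)^(-ν/2)
K_X(t) = log M_X(t) = -ν*log(1 - 2*t)/2
K^(5)(t) = -384*ν/(32*t^5 - 80*t^4 + 80*t^3 - 40*t^2 + 10*t - 1)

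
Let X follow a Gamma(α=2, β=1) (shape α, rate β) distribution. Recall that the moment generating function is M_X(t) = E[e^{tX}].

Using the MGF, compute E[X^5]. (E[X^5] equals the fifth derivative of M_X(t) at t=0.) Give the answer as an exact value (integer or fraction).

E[X^5] = D^5[M](0) = 720

M_X(t) = (1 - t)^(-2)
D^5[M](t) = -720/(t^7 - 7*t^6 + 21*t^5 - 35*t^4 + 35*t^3 - 21*t^2 + 7*t - 1)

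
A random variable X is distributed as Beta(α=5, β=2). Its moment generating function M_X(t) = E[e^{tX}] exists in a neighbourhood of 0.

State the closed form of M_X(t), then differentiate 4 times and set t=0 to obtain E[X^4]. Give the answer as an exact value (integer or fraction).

M_X(t) = ₁F₁(5; 7; t)
M′(t) = 5*₁F₁(6; 8; t)/7
M′′(t) = 15*₁F₁(7; 9; t)/28
M′′′(t) = 5*₁F₁(8; 10; t)/12
M′′′′(t) = ₁F₁(9; 11; t)/3

E[X^4] = M′′′′(0) = 1/3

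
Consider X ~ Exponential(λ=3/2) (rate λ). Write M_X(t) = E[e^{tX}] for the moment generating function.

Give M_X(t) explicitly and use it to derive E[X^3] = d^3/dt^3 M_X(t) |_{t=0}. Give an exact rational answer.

E[X^3] = M^(3)(0) = 16/9

M_X(t) = 3/(2*(3/2 - t))
M^(3)(t) = 144/(16*t^4 - 96*t^3 + 216*t^2 - 216*t + 81)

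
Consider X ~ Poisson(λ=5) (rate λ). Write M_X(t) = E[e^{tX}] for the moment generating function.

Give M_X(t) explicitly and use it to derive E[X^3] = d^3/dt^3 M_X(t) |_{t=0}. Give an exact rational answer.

E[X^3] = d^3M/dt^3 |_{t=0} = 205

M_X(t) = e^(5*e^(t) - 5)
dM/dt = 5*e^(-5)*e^(t)*e^(5*e^(t))
d^2M/dt^2 = (25*e^(2*t)*e^(5*e^(t)) + 5*e^(t)*e^(5*e^(t)))*e^(-5)
d^3M/dt^3 = (125*e^(3*t)*e^(5*e^(t)) + 75*e^(2*t)*e^(5*e^(t)) + 5*e^(t)*e^(5*e^(t)))*e^(-5)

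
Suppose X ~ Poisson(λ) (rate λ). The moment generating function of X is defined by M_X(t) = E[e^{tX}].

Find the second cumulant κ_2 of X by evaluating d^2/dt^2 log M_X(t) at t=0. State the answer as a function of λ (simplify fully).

κ_2 = K′′(0) = λ

M_X(t) = e^(λ*(e^(t) - 1))
K_X(t) = log M_X(t) = λ*(e^(t) - 1)
K′(t) = λ*e^(t)
K′′(t) = λ*e^(t)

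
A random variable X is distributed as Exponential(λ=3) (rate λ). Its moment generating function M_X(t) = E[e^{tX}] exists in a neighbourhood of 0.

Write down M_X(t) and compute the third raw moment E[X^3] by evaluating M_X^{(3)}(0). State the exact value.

M_X(t) = 3/(3 - t)
D^3[M](t) = 18/(t^4 - 12*t^3 + 54*t^2 - 108*t + 81)

E[X^3] = D^3[M](0) = 2/9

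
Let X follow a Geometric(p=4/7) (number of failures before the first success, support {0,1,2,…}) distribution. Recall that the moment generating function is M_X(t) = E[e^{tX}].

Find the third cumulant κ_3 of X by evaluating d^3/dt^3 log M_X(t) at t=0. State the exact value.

κ_3 = K^(3)(0) = 105/32

M_X(t) = 4/(7*(1 - 3*e^(t)/7))
K_X(t) = log M_X(t) = -log(1 - 3*e^(t)/7) - log(7) + 2*log(2)
K^(3)(t) = (-63*e^(2*t) - 147*e^(t))/(27*e^(3*t) - 189*e^(2*t) + 441*e^(t) - 343)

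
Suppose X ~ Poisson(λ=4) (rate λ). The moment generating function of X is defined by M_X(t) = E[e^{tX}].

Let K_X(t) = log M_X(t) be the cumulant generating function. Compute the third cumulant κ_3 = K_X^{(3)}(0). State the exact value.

κ_3 = K′′′(0) = 4

M_X(t) = e^(4*e^(t) - 4)
K_X(t) = log M_X(t) = 4*e^(t) - 4
K′(t) = 4*e^(t)
K′′(t) = 4*e^(t)
K′′′(t) = 4*e^(t)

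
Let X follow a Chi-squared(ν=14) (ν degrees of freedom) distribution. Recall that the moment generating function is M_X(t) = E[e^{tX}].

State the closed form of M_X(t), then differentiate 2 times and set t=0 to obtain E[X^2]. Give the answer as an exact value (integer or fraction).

M_X(t) = (1 - 2*t)^(-7)
M′(t) = 14/(256*t^8 - 1024*t^7 + 1792*t^6 - 1792*t^5 + 1120*t^4 - 448*t^3 + 112*t^2 - 16*t + 1)
M′′(t) = -224/(512*t^9 - 2304*t^8 + 4608*t^7 - 5376*t^6 + 4032*t^5 - 2016*t^4 + 672*t^3 - 144*t^2 + 18*t - 1)

E[X^2] = M′′(0) = 224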